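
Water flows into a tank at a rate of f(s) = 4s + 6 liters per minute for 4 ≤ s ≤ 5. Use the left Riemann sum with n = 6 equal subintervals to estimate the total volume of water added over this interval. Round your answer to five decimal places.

Δs = (5 − 4)/6 = 1/6.
Left endpoints: 4, 25/6, 13/3, 4.5, 14/3, 29/6.
f(4) = 22, f(25/6) = 68/3, f(13/3) = 70/3, f(4.5) = 24, f(14/3) = 74/3, f(29/6) = 76/3.
Sum = Δs · [f(4) + f(25/6) + f(13/3) + ...].
Sum ≈ 23.66667.

23.66667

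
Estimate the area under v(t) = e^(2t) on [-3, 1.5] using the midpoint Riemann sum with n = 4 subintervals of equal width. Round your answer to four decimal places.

8.1992

Δt = (1.5 − (-3))/4 = 1.125.
Midpoints: -2.4375, -1.3125, -0.1875, 0.9375.
v(-2.4375) ≈ 0.0076, v(-1.3125) ≈ 0.0724, v(-0.1875) ≈ 0.6873, v(0.9375) ≈ 6.5208.
Sum = Δt · [v(-2.4375) + v(-1.3125) + v(-0.1875) + v(0.9375)].
Sum ≈ 8.1992.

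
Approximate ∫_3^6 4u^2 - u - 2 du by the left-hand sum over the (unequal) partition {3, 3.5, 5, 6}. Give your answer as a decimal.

173.75

Subinterval widths: 0.5, 1.5, 1.
Left endpoints: 3, 3.5, 5.
f(3) = 31, f(3.5) = 43.5, f(5) = 93.
Sum = Σ Δu_i · f(u_i).
Sum = 173.75.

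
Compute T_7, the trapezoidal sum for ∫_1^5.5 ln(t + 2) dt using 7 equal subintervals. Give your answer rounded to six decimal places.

7.309064

Δt = (5.5 − 1)/7 = 9/14.
f(1) ≈ 1.098612, f(23/14) ≈ 1.292768, f(16/7) ≈ 1.455287, f(41/14) ≈ 1.595049, f(25/7) ≈ 1.717651, f(59/14) ≈ 1.826851, f(34/7) ≈ 1.925291, f(5.5) ≈ 2.014903.
T_7 = (Δt/2)·[f(t_0) + 2f(t_1) + ... + 2f(t_{6}) + f(t_7)].
Sum ≈ 7.309064.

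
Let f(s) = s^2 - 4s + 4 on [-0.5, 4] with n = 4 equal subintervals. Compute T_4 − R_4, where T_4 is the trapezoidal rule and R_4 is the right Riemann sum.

T_4 = 8.82421875.
R_4 = 7.55859375.
T_4 − R_4 = 1.265625.

1.265625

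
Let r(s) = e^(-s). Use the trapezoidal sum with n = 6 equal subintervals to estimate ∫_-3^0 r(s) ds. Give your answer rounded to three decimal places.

19.482

Δs = (0 − (-3))/6 = 0.5.
r(-3) ≈ 20.086, r(-2.5) ≈ 12.182, r(-2) ≈ 7.389, r(-1.5) ≈ 4.482, r(-1) ≈ 2.718, r(-0.5) ≈ 1.649, r(0) ≈ 1.000.
T_6 = (Δs/2)·[r(s_0) + 2r(s_1) + ... + 2r(s_{5}) + r(s_6)].
Sum ≈ 19.482.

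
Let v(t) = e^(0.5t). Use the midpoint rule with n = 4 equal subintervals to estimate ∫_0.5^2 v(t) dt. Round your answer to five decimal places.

2.86432

Δt = (2 − 0.5)/4 = 0.375.
Midpoints: 0.6875, 1.0625, 1.4375, 1.8125.
v(0.6875) ≈ 1.41023, v(1.0625) ≈ 1.70106, v(1.4375) ≈ 2.05187, v(1.8125) ≈ 2.47502.
Sum = Δt · [v(0.6875) + v(1.0625) + v(1.4375) + v(1.8125)].
Sum ≈ 2.86432.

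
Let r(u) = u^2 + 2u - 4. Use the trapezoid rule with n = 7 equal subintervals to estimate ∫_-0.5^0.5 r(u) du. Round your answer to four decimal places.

-3.9133

Δu = (0.5 − (-0.5))/7 = 1/7.
r(-0.5) = -4.75, r(-5/14) = -899/196, r(-3/14) = -859/196, r(-1/14) = -811/196, r(1/14) = -755/196, r(3/14) = -691/196, r(5/14) = -619/196, r(0.5) = -2.75.
T_7 = (Δu/2)·[r(u_0) + 2r(u_1) + ... + 2r(u_{6}) + r(u_7)].
Sum ≈ -3.9133.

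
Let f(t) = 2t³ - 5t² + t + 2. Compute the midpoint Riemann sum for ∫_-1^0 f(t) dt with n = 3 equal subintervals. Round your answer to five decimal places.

-0.59259

Δt = (0 − (-1))/3 = 1/3.
Midpoints: -5/6, -0.5, -1/6.
f(-5/6) = -187/54, f(-0.5) = 0, f(-1/6) = 91/54.
Sum = Δt · [f(-5/6) + f(-0.5) + f(-1/6)].
Sum ≈ -0.59259.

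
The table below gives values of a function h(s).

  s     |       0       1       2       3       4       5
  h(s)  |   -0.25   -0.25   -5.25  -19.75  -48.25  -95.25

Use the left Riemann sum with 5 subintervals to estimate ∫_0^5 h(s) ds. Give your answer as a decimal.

-73.75

Δs = 1.
Sum = 1·[(-0.25) + (-0.25) + (-5.25) + (-19.75) + (-48.25)] = -73.75.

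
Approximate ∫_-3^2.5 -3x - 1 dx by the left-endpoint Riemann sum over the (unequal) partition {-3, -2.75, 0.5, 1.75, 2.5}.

Subinterval widths: 0.25, 3.25, 1.25, 0.75.
Left endpoints: -3, -2.75, 0.5, 1.75.
f(-3) = 8, f(-2.75) = 7.25, f(0.5) = -2.5, f(1.75) = -6.25.
Sum = Σ Δx_i · f(x_i).
Sum = 17.75.

17.75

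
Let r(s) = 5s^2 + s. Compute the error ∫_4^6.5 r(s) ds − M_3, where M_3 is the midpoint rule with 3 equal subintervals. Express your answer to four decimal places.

0.7234

Exact integral: ∫_4^6.5 r(s) ds ≈ 364.166667.
M_3 ≈ 363.443287.
Error ≈ 364.166667 − 363.443287 ≈ 0.7234.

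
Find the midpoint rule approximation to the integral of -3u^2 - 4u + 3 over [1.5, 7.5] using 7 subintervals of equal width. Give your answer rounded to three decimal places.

-507.398

Δu = (7.5 − 1.5)/7 = 6/7.
Midpoints: 27/14, 39/14, 51/14, 4.5, 75/14, 87/14, 99/14.
f(27/14) = -3111/196, f(39/14) = -6159/196, f(51/14) = -10071/196, f(4.5) = -75.75, f(75/14) = -20487/196, f(87/14) = -26991/196, f(99/14) = -34359/196.
Sum = Δu · [f(27/14) + f(39/14) + f(51/14) + ...].
Sum ≈ -507.398.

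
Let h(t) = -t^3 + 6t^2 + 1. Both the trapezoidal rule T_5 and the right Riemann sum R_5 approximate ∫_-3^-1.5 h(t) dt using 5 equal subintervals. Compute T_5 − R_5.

T_5 = 68.02125.
R_5 = 58.4025.
T_5 − R_5 = 9.61875.

9.61875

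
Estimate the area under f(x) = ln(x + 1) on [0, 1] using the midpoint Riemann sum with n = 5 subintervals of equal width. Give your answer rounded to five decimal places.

Δx = (1 − 0)/5 = 0.2.
Midpoints: 0.1, 0.3, 0.5, 0.7, 0.9.
f(0.1) ≈ 0.09531, f(0.3) ≈ 0.26236, f(0.5) ≈ 0.40547, f(0.7) ≈ 0.53063, f(0.9) ≈ 0.64185.
Sum = Δx · [f(0.1) + f(0.3) + f(0.5) + f(0.7) + f(0.9)].
Sum ≈ 0.38712.

0.38712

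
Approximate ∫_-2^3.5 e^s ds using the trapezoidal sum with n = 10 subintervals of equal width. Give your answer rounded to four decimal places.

33.8073

Δs = (3.5 − (-2))/10 = 0.55.
f(-2) ≈ 0.1353, f(-1.45) ≈ 0.2346, f(-0.9) ≈ 0.4066, f(-0.35) ≈ 0.7047, f(0.2) ≈ 1.2214, f(0.75) ≈ 2.1170, f(1.3) ≈ 3.6693, f(1.85) ≈ 6.3598, f(2.4) ≈ 11.0232, f(2.95) ≈ 19.1060, f(3.5) ≈ 33.1155.
T_10 = (Δs/2)·[f(s_0) + 2f(s_1) + ... + 2f(s_{9}) + f(s_10)].
Sum ≈ 33.8073.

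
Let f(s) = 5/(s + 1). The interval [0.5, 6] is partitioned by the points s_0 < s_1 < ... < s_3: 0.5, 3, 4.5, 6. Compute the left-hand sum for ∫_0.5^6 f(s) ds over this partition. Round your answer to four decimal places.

11.5720

Subinterval widths: 2.5, 1.5, 1.5.
Left endpoints: 0.5, 3, 4.5.
f(0.5) = 10/3, f(3) = 1.25, f(4.5) = 10/11.
Sum = Σ Δs_i · f(s_i).
Sum ≈ 11.5720.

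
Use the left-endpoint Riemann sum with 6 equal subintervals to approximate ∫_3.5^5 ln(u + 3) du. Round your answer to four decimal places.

2.9427

Δu = (5 − 3.5)/6 = 0.25.
Left endpoints: 3.5, 3.75, 4, 4.25, 4.5, 4.75.
f(3.5) ≈ 1.8718, f(3.75) ≈ 1.9095, f(4) ≈ 1.9459, f(4.25) ≈ 1.9810, f(4.5) ≈ 2.0149, f(4.75) ≈ 2.0477.
Sum = Δu · [f(3.5) + f(3.75) + f(4) + ...].
Sum ≈ 2.9427.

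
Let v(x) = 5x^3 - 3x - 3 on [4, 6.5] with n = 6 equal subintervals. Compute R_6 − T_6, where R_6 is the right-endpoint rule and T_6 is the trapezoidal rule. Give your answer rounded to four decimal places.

217.8385

R_6 = 2087.98828125.
T_6 ≈ 1870.149740.
R_6 − T_6 ≈ 217.8385.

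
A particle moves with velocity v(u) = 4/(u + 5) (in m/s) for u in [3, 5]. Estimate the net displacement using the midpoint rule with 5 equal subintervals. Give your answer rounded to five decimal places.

Δu = (5 − 3)/5 = 0.4.
Midpoints: 3.2, 3.6, 4, 4.4, 4.8.
v(3.2) = 20/41, v(3.6) = 20/43, v(4) = 4/9, v(4.4) = 20/47, v(4.8) = 20/49.
Sum = Δu · [v(3.2) + v(3.6) + v(4) + v(4.4) + v(4.8)].
Sum ≈ 0.89242.

0.89242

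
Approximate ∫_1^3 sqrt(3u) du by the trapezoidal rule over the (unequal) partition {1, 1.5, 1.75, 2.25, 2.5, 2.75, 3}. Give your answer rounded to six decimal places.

Subinterval widths: 0.5, 0.25, 0.5, 0.25, 0.25, 0.25.
f(1) ≈ 1.732051, f(1.5) ≈ 2.121320, f(1.75) ≈ 2.291288, f(2.25) ≈ 2.598076, f(2.5) ≈ 2.738613, f(2.75) ≈ 2.872281, f(3) ≈ 3.000000.
On each subinterval the trapezoid contributes (Δu_i/2)·[f(u_{i-1}) + f(u_i)].
Sum ≈ 4.839743.

4.839743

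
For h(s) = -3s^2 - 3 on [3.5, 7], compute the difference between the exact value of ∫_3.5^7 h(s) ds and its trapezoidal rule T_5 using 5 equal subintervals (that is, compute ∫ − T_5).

0.8575

Exact integral: ∫_3.5^7 h(s) ds = -310.625.
T_5 = -311.4825.
Error = -310.625 − (-311.4825) = 0.8575.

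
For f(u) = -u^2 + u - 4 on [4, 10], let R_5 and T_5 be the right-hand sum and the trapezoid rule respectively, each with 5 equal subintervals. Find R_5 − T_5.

-46.8

R_5 = -342.24.
T_5 = -295.44.
R_5 − T_5 = -46.8.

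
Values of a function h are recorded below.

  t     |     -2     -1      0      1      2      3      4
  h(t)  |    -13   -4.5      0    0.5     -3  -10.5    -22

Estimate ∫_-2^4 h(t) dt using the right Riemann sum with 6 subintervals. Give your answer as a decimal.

-39.5

Δt = 1.
Sum = 1·[(-4.5) + 0 + 0.5 + (-3) + (-10.5) + (-22)] = -39.5.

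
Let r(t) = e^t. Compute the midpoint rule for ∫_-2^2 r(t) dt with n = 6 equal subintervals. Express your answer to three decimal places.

Δt = (2 − (-2))/6 = 2/3.
Midpoints: -5/3, -1, -1/3, 1/3, 1, 5/3.
r(-5/3) ≈ 0.189, r(-1) ≈ 0.368, r(-1/3) ≈ 0.717, r(1/3) ≈ 1.396, r(1) ≈ 2.718, r(5/3) ≈ 5.294.
Sum = Δt · [r(-5/3) + r(-1) + r(-1/3) + ...].
Sum ≈ 7.121.

7.121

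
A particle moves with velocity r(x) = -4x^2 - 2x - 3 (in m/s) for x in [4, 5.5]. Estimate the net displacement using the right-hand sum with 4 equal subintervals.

Δx = (5.5 − 4)/4 = 0.375.
Right endpoints: 4.375, 4.75, 5.125, 5.5.
r(4.375) = -88.3125, r(4.75) = -102.75, r(5.125) = -118.3125, r(5.5) = -135.
Sum = Δx · [r(4.375) + r(4.75) + r(5.125) + r(5.5)].
Sum = -166.640625.

-166.640625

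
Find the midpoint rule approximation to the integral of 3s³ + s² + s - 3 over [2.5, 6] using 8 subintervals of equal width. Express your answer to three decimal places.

1011.679

Δs = (6 − 2.5)/8 = 0.4375.
Midpoints: 2.71875, 3.15625, 3.59375, 4.03125, 4.46875, 4.90625, 5.34375, 5.78125.
f(2.71875) = 2208501/32768, f(3.15625) = 3422455/32768, f(3.59375) = 5005281/32768, f(4.03125) = 7006371/32768, f(4.46875) = 9475117/32768, f(4.90625) = 12460911/32768, f(5.34375) = 16013145/32768, f(5.78125) = 20181211/32768.
Sum = Δs · [f(2.71875) + f(3.15625) + f(3.59375) + ...].
Sum ≈ 1011.679.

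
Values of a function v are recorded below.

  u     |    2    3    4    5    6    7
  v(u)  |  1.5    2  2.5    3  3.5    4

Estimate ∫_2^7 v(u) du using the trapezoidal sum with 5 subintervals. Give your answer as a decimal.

Δu = 1.
T_5 = (1/2)·[1.5 + 2·2 + 2·2.5 + 2·3 + 2·3.5 + 4] = 13.75.

13.75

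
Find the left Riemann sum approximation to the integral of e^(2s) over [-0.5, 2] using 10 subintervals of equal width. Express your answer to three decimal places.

20.899

Δs = (2 − (-0.5))/10 = 0.25.
Left endpoints: -0.5, -0.25, 0, 0.25, 0.5, 0.75, 1, 1.25, 1.5, 1.75.
f(-0.5) ≈ 0.368, f(-0.25) ≈ 0.607, f(0) ≈ 1.000, f(0.25) ≈ 1.649, f(0.5) ≈ 2.718, f(0.75) ≈ 4.482, f(1) ≈ 7.389, f(1.25) ≈ 12.182, f(1.5) ≈ 20.086, f(1.75) ≈ 33.115.
Sum = Δs · [f(-0.5) + f(-0.25) + f(0) + ...].
Sum ≈ 20.899.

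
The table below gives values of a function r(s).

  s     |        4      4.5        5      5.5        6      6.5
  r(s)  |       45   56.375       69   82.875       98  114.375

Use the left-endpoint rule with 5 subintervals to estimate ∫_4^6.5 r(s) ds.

Δs = 0.5.
Sum = 0.5·[45 + 56.375 + 69 + 82.875 + 98] = 175.625.

175.625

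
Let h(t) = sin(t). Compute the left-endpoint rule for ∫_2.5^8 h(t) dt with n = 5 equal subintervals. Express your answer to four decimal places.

-0.8031

Δt = (8 − 2.5)/5 = 1.1.
Left endpoints: 2.5, 3.6, 4.7, 5.8, 6.9.
h(2.5) ≈ 0.5985, h(3.6) ≈ -0.4425, h(4.7) ≈ -0.9999, h(5.8) ≈ -0.4646, h(6.9) ≈ 0.5784.
Sum = Δt · [h(2.5) + h(3.6) + h(4.7) + h(5.8) + h(6.9)].
Sum ≈ -0.8031.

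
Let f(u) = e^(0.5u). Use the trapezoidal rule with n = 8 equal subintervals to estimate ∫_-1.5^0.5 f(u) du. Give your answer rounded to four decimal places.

Δu = (0.5 − (-1.5))/8 = 0.25.
f(-1.5) ≈ 0.4724, f(-1.25) ≈ 0.5353, f(-1) ≈ 0.6065, f(-0.75) ≈ 0.6873, f(-0.5) ≈ 0.7788, f(-0.25) ≈ 0.8825, f(0) ≈ 1.0000, f(0.25) ≈ 1.1331, f(0.5) ≈ 1.2840.
T_8 = (Δu/2)·[f(u_0) + 2f(u_1) + ... + 2f(u_{7}) + f(u_8)].
Sum ≈ 1.6254.

1.6254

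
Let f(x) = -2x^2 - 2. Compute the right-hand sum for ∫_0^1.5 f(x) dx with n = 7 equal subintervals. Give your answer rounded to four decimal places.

-5.7551

Δx = (1.5 − 0)/7 = 3/14.
Right endpoints: 3/14, 3/7, 9/14, 6/7, 15/14, 9/7, 1.5.
f(3/14) = -205/98, f(3/7) = -116/49, f(9/14) = -277/98, f(6/7) = -170/49, f(15/14) = -421/98, f(9/7) = -260/49, f(1.5) = -6.5.
Sum = Δx · [f(3/14) + f(3/7) + f(9/14) + ...].
Sum ≈ -5.7551.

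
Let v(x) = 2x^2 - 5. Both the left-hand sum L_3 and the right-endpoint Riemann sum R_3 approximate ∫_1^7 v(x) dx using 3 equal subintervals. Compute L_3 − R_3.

-192

L_3 = 110.
R_3 = 302.
L_3 − R_3 = -192.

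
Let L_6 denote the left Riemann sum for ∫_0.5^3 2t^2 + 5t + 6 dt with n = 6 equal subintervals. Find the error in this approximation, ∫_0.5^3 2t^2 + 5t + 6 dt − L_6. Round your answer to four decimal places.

6.1053

Exact integral: ∫_0.5^3 f(t) dt ≈ 54.791667.
L_6 ≈ 48.686343.
Error ≈ 54.791667 − 48.686343 ≈ 6.1053.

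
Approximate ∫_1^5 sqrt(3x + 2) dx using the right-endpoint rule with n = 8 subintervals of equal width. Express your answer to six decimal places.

Δx = (5 − 1)/8 = 0.5.
Right endpoints: 1.5, 2, 2.5, 3, 3.5, 4, 4.5, 5.
f(1.5) ≈ 2.549510, f(2) ≈ 2.828427, f(2.5) ≈ 3.082207, f(3) ≈ 3.316625, f(3.5) ≈ 3.535534, f(4) ≈ 3.741657, f(4.5) ≈ 3.937004, f(5) ≈ 4.123106.
Sum = Δx · [f(1.5) + f(2) + f(2.5) + ...].
Sum ≈ 13.557035.

13.557035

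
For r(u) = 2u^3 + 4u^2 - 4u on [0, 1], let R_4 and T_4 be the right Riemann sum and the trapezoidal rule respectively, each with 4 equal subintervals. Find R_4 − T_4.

R_4 = 0.15625.
T_4 = -0.09375.
R_4 − T_4 = 0.25.

0.25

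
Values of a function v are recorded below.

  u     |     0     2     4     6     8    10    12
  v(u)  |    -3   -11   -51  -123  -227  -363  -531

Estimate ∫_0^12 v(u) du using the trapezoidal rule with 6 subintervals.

-2084

Δu = 2.
T_6 = (2/2)·[(-3) + 2·(-11) + 2·(-51) + 2·(-123) + 2·(-227) + 2·(-363) + (-531)] = -2084.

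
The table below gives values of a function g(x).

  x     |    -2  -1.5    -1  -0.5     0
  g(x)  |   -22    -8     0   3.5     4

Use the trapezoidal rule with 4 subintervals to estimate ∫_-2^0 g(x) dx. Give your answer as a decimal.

-6.75

Δx = 0.5.
T_4 = (0.5/2)·[(-22) + 2·(-8) + 2·0 + 2·3.5 + 4] = -6.75.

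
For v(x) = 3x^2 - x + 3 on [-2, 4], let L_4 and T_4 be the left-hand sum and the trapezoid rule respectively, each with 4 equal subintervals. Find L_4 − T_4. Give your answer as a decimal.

-22.5

L_4 = 68.25.
T_4 = 90.75.
L_4 − T_4 = -22.5.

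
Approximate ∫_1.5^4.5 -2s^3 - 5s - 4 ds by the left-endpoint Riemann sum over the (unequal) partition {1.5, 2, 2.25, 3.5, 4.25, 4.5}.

-189.296875

Subinterval widths: 0.5, 0.25, 1.25, 0.75, 0.25.
Left endpoints: 1.5, 2, 2.25, 3.5, 4.25.
f(1.5) = -18.25, f(2) = -30, f(2.25) = -38.03125, f(3.5) = -107.25, f(4.25) = -178.78125.
Sum = Σ Δs_i · f(s_i).
Sum = -189.296875.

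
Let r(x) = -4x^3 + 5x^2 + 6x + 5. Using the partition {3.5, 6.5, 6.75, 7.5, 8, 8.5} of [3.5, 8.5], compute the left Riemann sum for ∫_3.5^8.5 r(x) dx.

Subinterval widths: 3, 0.25, 0.75, 0.5, 0.5.
Left endpoints: 3.5, 6.5, 6.75, 7.5, 8.
r(3.5) = -84.25, r(6.5) = -843.25, r(6.75) = -956.875, r(7.5) = -1356.25, r(8) = -1675.
Sum = Σ Δx_i · r(x_i).
Sum = -2696.84375.

-2696.84375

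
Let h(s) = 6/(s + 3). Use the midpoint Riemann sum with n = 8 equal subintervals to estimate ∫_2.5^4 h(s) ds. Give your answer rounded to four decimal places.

Δs = (4 − 2.5)/8 = 0.1875.
Midpoints: 2.59375, 2.78125, 2.96875, 3.15625, 3.34375, 3.53125, 3.71875, 3.90625.
h(2.59375) = 192/179, h(2.78125) = 192/185, h(2.96875) = 192/191, h(3.15625) = 192/197, h(3.34375) = 192/203, h(3.53125) = 192/209, h(3.71875) = 192/215, h(3.90625) = 192/221.
Sum = Δs · [h(2.59375) + h(2.78125) + h(2.96875) + ...].
Sum ≈ 1.4469.

1.4469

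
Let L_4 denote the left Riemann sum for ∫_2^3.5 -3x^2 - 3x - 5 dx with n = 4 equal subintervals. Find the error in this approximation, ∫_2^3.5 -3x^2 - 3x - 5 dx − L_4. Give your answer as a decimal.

-5.37890625

Exact integral: ∫_2^3.5 f(x) dx = -54.75.
L_4 = -49.37109375.
Error = -54.75 − (-49.37109375) = -5.37890625.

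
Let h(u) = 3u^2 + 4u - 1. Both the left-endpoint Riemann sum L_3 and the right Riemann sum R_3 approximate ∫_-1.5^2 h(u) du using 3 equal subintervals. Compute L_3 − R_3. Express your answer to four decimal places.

-22.4583

L_3 ≈ 2.527778.
R_3 ≈ 24.986111.
L_3 − R_3 ≈ -22.4583.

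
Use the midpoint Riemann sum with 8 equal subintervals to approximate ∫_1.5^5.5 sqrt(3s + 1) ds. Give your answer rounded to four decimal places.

Δs = (5.5 − 1.5)/8 = 0.5.
Midpoints: 1.75, 2.25, 2.75, 3.25, 3.75, 4.25, 4.75, 5.25.
f(1.75) ≈ 2.5000, f(2.25) ≈ 2.7839, f(2.75) ≈ 3.0414, f(3.25) ≈ 3.2787, f(3.75) ≈ 3.5000, f(4.25) ≈ 3.7081, f(4.75) ≈ 3.9051, f(5.25) ≈ 4.0927.
Sum = Δs · [f(1.75) + f(2.25) + f(2.75) + ...].
Sum ≈ 13.4049.

13.4049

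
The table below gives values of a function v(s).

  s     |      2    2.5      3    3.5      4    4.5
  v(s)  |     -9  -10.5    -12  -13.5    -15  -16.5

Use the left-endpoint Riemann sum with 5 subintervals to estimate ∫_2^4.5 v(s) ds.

-30

Δs = 0.5.
Sum = 0.5·[(-9) + (-10.5) + (-12) + (-13.5) + (-15)] = -30.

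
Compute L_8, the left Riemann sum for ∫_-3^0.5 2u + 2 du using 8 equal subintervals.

-3.28125

Δu = (0.5 − (-3))/8 = 0.4375.
Left endpoints: -3, -2.5625, -2.125, -1.6875, -1.25, -0.8125, -0.375, 0.0625.
f(-3) = -4, f(-2.5625) = -3.125, f(-2.125) = -2.25, f(-1.6875) = -1.375, f(-1.25) = -0.5, f(-0.8125) = 0.375, f(-0.375) = 1.25, f(0.0625) = 2.125.
Sum = Δu · [f(-3) + f(-2.5625) + f(-2.125) + ...].
Sum = -3.28125.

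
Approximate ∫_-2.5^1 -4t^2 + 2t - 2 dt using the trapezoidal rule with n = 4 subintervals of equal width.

-36.203125

Δt = (1 − (-2.5))/4 = 0.875.
f(-2.5) = -32, f(-1.625) = -15.8125, f(-0.75) = -5.75, f(0.125) = -1.8125, f(1) = -4.
T_4 = (Δt/2)·[f(t_0) + 2f(t_1) + 2f(t_2) + 2f(t_3) + f(t_4)].
Sum = -36.203125.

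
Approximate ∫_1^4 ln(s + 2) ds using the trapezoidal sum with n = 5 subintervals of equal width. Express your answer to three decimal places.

Δs = (4 − 1)/5 = 0.6.
f(1) ≈ 1.099, f(1.6) ≈ 1.281, f(2.2) ≈ 1.435, f(2.8) ≈ 1.569, f(3.4) ≈ 1.686, f(4) ≈ 1.792.
T_5 = (Δs/2)·[f(s_0) + 2f(s_1) + ... + 2f(s_{4}) + f(s_5)].
Sum ≈ 4.450.

4.450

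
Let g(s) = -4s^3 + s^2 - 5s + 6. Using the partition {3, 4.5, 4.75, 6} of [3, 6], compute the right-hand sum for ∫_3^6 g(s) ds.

-1712.09375

Subinterval widths: 1.5, 0.25, 1.25.
Right endpoints: 4.5, 4.75, 6.
g(4.5) = -360.75, g(4.75) = -423.875, g(6) = -852.
Sum = Σ Δs_i · g(s_i).
Sum = -1712.09375.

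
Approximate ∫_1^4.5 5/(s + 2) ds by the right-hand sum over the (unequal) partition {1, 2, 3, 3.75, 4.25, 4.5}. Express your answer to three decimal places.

Subinterval widths: 1, 1, 0.75, 0.5, 0.25.
Right endpoints: 2, 3, 3.75, 4.25, 4.5.
f(2) = 1.25, f(3) = 1, f(3.75) = 20/23, f(4.25) = 0.8, f(4.5) = 10/13.
Sum = Σ Δs_i · f(s_i).
Sum ≈ 3.494.

3.494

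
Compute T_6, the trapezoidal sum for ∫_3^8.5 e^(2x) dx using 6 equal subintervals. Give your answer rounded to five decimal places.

Δx = (8.5 − 3)/6 = 11/12.
f(3) ≈ 403.42879, f(47/12) ≈ 2523.32646, f(29/6) ≈ 15782.65240, f(5.75) ≈ 98715.77101, f(20/3) ≈ 617437.62691, f(91/12) ≈ 3861887.71281, f(8.5) ≈ 24154952.75358.
T_6 = (Δx/2)·[f(x_0) + 2f(x_1) + ... + 2f(x_{5}) + f(x_6)].
Sum ≈ 15284523.08238.

15284523.08238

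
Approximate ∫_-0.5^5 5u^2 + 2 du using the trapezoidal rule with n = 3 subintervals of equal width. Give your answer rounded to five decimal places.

Δu = (5 − (-0.5))/3 = 11/6.
f(-0.5) = 3.25, f(4/3) = 98/9, f(19/6) = 1877/36, f(5) = 127.
T_3 = (Δu/2)·[f(u_0) + 2f(u_1) + 2f(u_2) + f(u_3)].
Sum ≈ 234.94676.

234.94676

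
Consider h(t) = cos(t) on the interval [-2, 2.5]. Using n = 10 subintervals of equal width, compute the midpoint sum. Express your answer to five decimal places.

1.52057

Δt = (2.5 − (-2))/10 = 0.45.
Midpoints: -1.775, -1.325, -0.875, -0.425, 0.025, 0.475, 0.925, 1.375, 1.825, 2.275.
h(-1.775) ≈ -0.20279, h(-1.325) ≈ 0.24333, h(-0.875) ≈ 0.64100, h(-0.425) ≈ 0.91104, h(0.025) ≈ 0.99969, h(0.475) ≈ 0.88929, h(0.925) ≈ 0.60183, h(1.375) ≈ 0.19455, h(1.825) ≈ -0.25147, h(2.275) ≈ -0.64743.
Sum = Δt · [h(-1.775) + h(-1.325) + h(-0.875) + ...].
Sum ≈ 1.52057.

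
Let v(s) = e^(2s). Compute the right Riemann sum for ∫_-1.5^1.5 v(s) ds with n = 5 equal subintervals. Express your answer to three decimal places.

17.203

Δs = (1.5 − (-1.5))/5 = 0.6.
Right endpoints: -0.9, -0.3, 0.3, 0.9, 1.5.
v(-0.9) ≈ 0.165, v(-0.3) ≈ 0.549, v(0.3) ≈ 1.822, v(0.9) ≈ 6.050, v(1.5) ≈ 20.086.
Sum = Δs · [v(-0.9) + v(-0.3) + v(0.3) + v(0.9) + v(1.5)].
Sum ≈ 17.203.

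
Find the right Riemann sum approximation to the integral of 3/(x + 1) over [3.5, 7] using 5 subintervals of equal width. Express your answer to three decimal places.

1.628

Δx = (7 − 3.5)/5 = 0.7.
Right endpoints: 4.2, 4.9, 5.6, 6.3, 7.
f(4.2) = 15/26, f(4.9) = 30/59, f(5.6) = 5/11, f(6.3) = 30/73, f(7) = 0.375.
Sum = Δx · [f(4.2) + f(4.9) + f(5.6) + f(6.3) + f(7)].
Sum ≈ 1.628.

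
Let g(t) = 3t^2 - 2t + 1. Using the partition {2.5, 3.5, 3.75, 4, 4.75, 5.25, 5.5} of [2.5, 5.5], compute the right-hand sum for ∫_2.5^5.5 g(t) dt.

Subinterval widths: 1, 0.25, 0.25, 0.75, 0.5, 0.25.
Right endpoints: 3.5, 3.75, 4, 4.75, 5.25, 5.5.
g(3.5) = 30.75, g(3.75) = 35.6875, g(4) = 41, g(4.75) = 59.1875, g(5.25) = 73.1875, g(5.5) = 80.75.
Sum = Σ Δt_i · g(t_i).
Sum = 151.09375.

151.09375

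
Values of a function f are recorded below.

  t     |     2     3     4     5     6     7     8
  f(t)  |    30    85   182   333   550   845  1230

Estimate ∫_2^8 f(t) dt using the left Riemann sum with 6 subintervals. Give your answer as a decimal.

2025

Δt = 1.
Sum = 1·[30 + 85 + 182 + 333 + 550 + 845] = 2025.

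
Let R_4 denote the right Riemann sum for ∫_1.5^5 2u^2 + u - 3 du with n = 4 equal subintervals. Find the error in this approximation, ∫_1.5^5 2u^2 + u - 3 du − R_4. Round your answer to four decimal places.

-22.3307

Exact integral: ∫_1.5^5 f(u) du ≈ 81.958333.
R_4 = 104.2890625.
Error ≈ 81.958333 − 104.2890625 ≈ -22.3307.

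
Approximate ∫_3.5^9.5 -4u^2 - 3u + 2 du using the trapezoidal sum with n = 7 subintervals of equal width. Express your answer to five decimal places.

Δu = (9.5 − 3.5)/7 = 6/7.
f(3.5) = -57.5, f(61/14) = -8527/98, f(73/14) = -11995/98, f(85/14) = -16039/98, f(97/14) = -20659/98, f(109/14) = -25855/98, f(121/14) = -31627/98, f(9.5) = -387.5.
T_7 = (Δu/2)·[f(u_0) + 2f(u_1) + ... + 2f(u_{6}) + f(u_7)].
Sum ≈ -1193.93878.

-1193.93878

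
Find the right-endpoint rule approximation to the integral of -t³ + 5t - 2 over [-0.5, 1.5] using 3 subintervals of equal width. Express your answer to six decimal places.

Δt = (1.5 − (-0.5))/3 = 2/3.
Right endpoints: 1/6, 5/6, 1.5.
f(1/6) = -253/216, f(5/6) = 343/216, f(1.5) = 2.125.
Sum = Δt · [f(1/6) + f(5/6) + f(1.5)].
Sum ≈ 1.694444.

1.694444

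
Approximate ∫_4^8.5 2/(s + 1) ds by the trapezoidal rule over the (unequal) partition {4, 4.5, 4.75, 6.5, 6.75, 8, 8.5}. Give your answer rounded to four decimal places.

Subinterval widths: 0.5, 0.25, 1.75, 0.25, 1.25, 0.5.
f(4) = 0.4, f(4.5) = 4/11, f(4.75) = 8/23, f(6.5) = 4/15, f(6.75) = 8/31, f(8) = 2/9, f(8.5) = 4/19.
On each subinterval the trapezoid contributes (Δs_i/2)·[f(s_{i-1}) + f(s_i)].
Sum ≈ 1.2915.

1.2915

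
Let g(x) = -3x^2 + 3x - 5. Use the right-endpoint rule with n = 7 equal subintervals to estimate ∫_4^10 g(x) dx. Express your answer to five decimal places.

Δx = (10 − 4)/7 = 6/7.
Right endpoints: 34/7, 40/7, 46/7, 52/7, 58/7, 64/7, 10.
g(34/7) = -2999/49, g(40/7) = -4205/49, g(46/7) = -5627/49, g(52/7) = -7265/49, g(58/7) = -9119/49, g(64/7) = -11189/49, g(10) = -275.
Sum = Δx · [g(34/7) + g(40/7) + g(46/7) + ...].
Sum ≈ -942.48980.

-942.48980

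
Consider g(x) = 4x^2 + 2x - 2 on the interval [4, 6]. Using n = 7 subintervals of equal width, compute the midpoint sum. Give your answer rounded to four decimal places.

Δx = (6 − 4)/7 = 2/7.
Midpoints: 29/7, 31/7, 33/7, 5, 37/7, 39/7, 41/7.
g(29/7) = 3672/49, g(31/7) = 4180/49, g(33/7) = 4720/49, g(5) = 108, g(37/7) = 5896/49, g(39/7) = 6532/49, g(41/7) = 7200/49.
Sum = Δx · [g(29/7) + g(31/7) + g(33/7) + ...].
Sum ≈ 218.6122.

218.6122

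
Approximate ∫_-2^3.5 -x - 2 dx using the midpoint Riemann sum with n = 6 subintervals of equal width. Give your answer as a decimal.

-15.125

Δx = (3.5 − (-2))/6 = 11/12.
Midpoints: -37/24, -0.625, 7/24, 29/24, 2.125, 73/24.
f(-37/24) = -11/24, f(-0.625) = -1.375, f(7/24) = -55/24, f(29/24) = -77/24, f(2.125) = -4.125, f(73/24) = -121/24.
Sum = Δx · [f(-37/24) + f(-0.625) + f(7/24) + ...].
Sum = -15.125.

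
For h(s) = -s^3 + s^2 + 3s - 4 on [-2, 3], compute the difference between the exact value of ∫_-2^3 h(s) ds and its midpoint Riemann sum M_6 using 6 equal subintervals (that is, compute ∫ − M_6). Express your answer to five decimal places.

-0.14468

Exact integral: ∫_-2^3 h(s) ds ≈ -17.0833333.
M_6 ≈ -16.9386574.
Error ≈ -17.0833333 − (-16.9386574) ≈ -0.14468.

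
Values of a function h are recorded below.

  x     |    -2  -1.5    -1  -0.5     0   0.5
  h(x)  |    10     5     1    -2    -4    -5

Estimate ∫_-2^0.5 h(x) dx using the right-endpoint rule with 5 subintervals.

Δx = 0.5.
Sum = 0.5·[5 + 1 + (-2) + (-4) + (-5)] = -2.5.

-2.5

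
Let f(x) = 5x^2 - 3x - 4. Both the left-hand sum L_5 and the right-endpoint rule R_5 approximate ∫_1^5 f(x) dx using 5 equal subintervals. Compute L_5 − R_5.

L_5 = 113.6.
R_5 = 200.
L_5 − R_5 = -86.4.

-86.4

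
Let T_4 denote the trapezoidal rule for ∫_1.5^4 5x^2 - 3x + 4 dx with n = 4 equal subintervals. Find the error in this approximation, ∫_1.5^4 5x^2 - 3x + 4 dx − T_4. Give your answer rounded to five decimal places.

Exact integral: ∫_1.5^4 f(x) dx ≈ 90.4166667.
T_4 = 91.23046875.
Error ≈ 90.4166667 − 91.23046875 ≈ -0.81380.

-0.81380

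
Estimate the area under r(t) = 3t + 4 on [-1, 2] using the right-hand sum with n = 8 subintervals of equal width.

18.1875

Δt = (2 − (-1))/8 = 0.375.
Right endpoints: -0.625, -0.25, 0.125, 0.5, 0.875, 1.25, 1.625, 2.
r(-0.625) = 2.125, r(-0.25) = 3.25, r(0.125) = 4.375, r(0.5) = 5.5, r(0.875) = 6.625, r(1.25) = 7.75, r(1.625) = 8.875, r(2) = 10.
Sum = Δt · [r(-0.625) + r(-0.25) + r(0.125) + ...].
Sum = 18.1875.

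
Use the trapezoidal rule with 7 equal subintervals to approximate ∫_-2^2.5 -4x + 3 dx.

Δx = (2.5 − (-2))/7 = 9/14.
f(-2) = 11, f(-19/14) = 59/7, f(-5/7) = 41/7, f(-1/14) = 23/7, f(4/7) = 5/7, f(17/14) = -13/7, f(13/7) = -31/7, f(2.5) = -7.
T_7 = (Δx/2)·[f(x_0) + 2f(x_1) + ... + 2f(x_{6}) + f(x_7)].
Sum = 9.

9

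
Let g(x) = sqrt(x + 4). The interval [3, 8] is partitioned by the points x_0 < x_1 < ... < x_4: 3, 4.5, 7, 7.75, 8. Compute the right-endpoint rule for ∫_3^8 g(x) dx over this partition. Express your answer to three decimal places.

Subinterval widths: 1.5, 2.5, 0.75, 0.25.
Right endpoints: 4.5, 7, 7.75, 8.
g(4.5) ≈ 2.915, g(7) ≈ 3.317, g(7.75) ≈ 3.428, g(8) ≈ 3.464.
Sum = Σ Δx_i · g(x_i).
Sum ≈ 16.102.

16.102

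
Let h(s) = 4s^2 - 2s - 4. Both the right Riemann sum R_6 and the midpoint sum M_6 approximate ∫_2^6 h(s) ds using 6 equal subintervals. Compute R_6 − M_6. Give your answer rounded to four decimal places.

41.7778

R_6 ≈ 270.518519.
M_6 ≈ 228.740741.
R_6 − M_6 ≈ 41.7778.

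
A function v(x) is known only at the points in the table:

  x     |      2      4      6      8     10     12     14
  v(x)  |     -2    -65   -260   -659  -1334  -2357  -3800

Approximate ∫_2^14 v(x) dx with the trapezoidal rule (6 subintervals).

Δx = 2.
T_6 = (2/2)·[(-2) + 2·(-65) + 2·(-260) + 2·(-659) + 2·(-1334) + 2·(-2357) + (-3800)] = -13152.

-13152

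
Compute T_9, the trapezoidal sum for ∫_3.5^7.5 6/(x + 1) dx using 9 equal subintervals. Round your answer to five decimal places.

3.81944

Δx = (7.5 − 3.5)/9 = 4/9.
f(3.5) = 4/3, f(71/18) = 108/89, f(79/18) = 108/97, f(29/6) = 36/35, f(95/18) = 108/113, f(103/18) = 108/121, f(37/6) = 36/43, f(119/18) = 108/137, f(127/18) = 108/145, f(7.5) = 12/17.
T_9 = (Δx/2)·[f(x_0) + 2f(x_1) + ... + 2f(x_{8}) + f(x_9)].
Sum ≈ 3.81944.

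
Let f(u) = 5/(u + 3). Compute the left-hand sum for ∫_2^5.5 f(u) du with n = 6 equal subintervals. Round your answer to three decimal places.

Δu = (5.5 − 2)/6 = 7/12.
Left endpoints: 2, 31/12, 19/6, 3.75, 13/3, 59/12.
f(2) = 1, f(31/12) = 60/67, f(19/6) = 30/37, f(3.75) = 20/27, f(13/3) = 15/22, f(59/12) = 12/19.
Sum = Δu · [f(2) + f(31/12) + f(19/6) + ...].
Sum ≈ 2.777.

2.777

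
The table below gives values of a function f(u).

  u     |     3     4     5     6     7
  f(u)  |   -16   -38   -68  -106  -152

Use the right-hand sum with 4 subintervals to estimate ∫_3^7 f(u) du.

Δu = 1.
Sum = 1·[(-38) + (-68) + (-106) + (-152)] = -364.

-364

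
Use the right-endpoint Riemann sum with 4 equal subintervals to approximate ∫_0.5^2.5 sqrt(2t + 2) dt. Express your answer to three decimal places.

4.666

Δt = (2.5 − 0.5)/4 = 0.5.
Right endpoints: 1, 1.5, 2, 2.5.
f(1) ≈ 2.000, f(1.5) ≈ 2.236, f(2) ≈ 2.449, f(2.5) ≈ 2.646.
Sum = Δt · [f(1) + f(1.5) + f(2) + f(2.5)].
Sum ≈ 4.666.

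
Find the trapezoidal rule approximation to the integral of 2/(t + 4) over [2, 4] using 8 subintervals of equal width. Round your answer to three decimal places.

Δt = (4 − 2)/8 = 0.25.
f(2) = 1/3, f(2.25) = 0.32, f(2.5) = 4/13, f(2.75) = 8/27, f(3) = 2/7, f(3.25) = 8/29, f(3.5) = 4/15, f(3.75) = 8/31, f(4) = 0.25.
T_8 = (Δt/2)·[f(t_0) + 2f(t_1) + ... + 2f(t_{7}) + f(t_8)].
Sum ≈ 0.575.

0.575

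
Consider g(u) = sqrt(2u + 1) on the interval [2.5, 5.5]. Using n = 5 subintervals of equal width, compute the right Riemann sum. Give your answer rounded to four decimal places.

9.2582

Δu = (5.5 − 2.5)/5 = 0.6.
Right endpoints: 3.1, 3.7, 4.3, 4.9, 5.5.
g(3.1) ≈ 2.6833, g(3.7) ≈ 2.8983, g(4.3) ≈ 3.0984, g(4.9) ≈ 3.2863, g(5.5) ≈ 3.4641.
Sum = Δu · [g(3.1) + g(3.7) + g(4.3) + g(4.9) + g(5.5)].
Sum ≈ 9.2582.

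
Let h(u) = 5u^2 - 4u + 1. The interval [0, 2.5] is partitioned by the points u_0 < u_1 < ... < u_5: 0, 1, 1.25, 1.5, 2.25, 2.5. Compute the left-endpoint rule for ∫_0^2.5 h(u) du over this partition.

11.46875

Subinterval widths: 1, 0.25, 0.25, 0.75, 0.25.
Left endpoints: 0, 1, 1.25, 1.5, 2.25.
h(0) = 1, h(1) = 2, h(1.25) = 3.8125, h(1.5) = 6.25, h(2.25) = 17.3125.
Sum = Σ Δu_i · h(u_i).
Sum = 11.46875.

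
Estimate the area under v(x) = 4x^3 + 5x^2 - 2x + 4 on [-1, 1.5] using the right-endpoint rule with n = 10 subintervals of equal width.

Δx = (1.5 − (-1))/10 = 0.25.
Right endpoints: -0.75, -0.5, -0.25, 0, 0.25, 0.5, 0.75, 1, 1.25, 1.5.
v(-0.75) = 6.625, v(-0.5) = 5.75, v(-0.25) = 4.75, v(0) = 4, v(0.25) = 3.875, v(0.5) = 4.75, v(0.75) = 7, v(1) = 11, v(1.25) = 17.125, v(1.5) = 25.75.
Sum = Δx · [v(-0.75) + v(-0.5) + v(-0.25) + ...].
Sum = 22.65625.

22.65625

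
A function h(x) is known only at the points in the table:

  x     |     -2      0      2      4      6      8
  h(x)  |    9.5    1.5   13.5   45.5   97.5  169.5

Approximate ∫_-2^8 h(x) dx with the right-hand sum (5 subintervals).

655

Δx = 2.
Sum = 2·[1.5 + 13.5 + 45.5 + 97.5 + 169.5] = 655.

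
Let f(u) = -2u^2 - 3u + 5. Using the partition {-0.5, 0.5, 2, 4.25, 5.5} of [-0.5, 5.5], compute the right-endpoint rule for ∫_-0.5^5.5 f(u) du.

-199.21875

Subinterval widths: 1, 1.5, 2.25, 1.25.
Right endpoints: 0.5, 2, 4.25, 5.5.
f(0.5) = 3, f(2) = -9, f(4.25) = -43.875, f(5.5) = -72.
Sum = Σ Δu_i · f(u_i).
Sum = -199.21875.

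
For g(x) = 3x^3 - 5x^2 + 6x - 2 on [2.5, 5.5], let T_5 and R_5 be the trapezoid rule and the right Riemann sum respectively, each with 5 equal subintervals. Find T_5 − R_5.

-105.075

T_5 = 477.33.
R_5 = 582.405.
T_5 − R_5 = -105.075.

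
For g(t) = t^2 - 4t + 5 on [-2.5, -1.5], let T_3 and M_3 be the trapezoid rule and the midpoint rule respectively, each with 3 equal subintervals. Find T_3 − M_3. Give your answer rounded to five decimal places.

T_3 ≈ 17.1018519.
M_3 ≈ 17.0740741.
T_3 − M_3 ≈ 0.02778.

0.02778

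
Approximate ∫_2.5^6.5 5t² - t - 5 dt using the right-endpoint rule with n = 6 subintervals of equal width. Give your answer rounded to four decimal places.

453.8148

Δt = (6.5 − 2.5)/6 = 2/3.
Right endpoints: 19/6, 23/6, 4.5, 31/6, 35/6, 6.5.
f(19/6) = 1511/36, f(23/6) = 2327/36, f(4.5) = 91.75, f(31/6) = 4439/36, f(35/6) = 5735/36, f(6.5) = 199.75.
Sum = Δt · [f(19/6) + f(23/6) + f(4.5) + ...].
Sum ≈ 453.8148.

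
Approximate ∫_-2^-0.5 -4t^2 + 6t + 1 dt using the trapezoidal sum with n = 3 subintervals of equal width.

Δt = (-0.5 − (-2))/3 = 0.5.
f(-2) = -27, f(-1.5) = -17, f(-1) = -9, f(-0.5) = -3.
T_3 = (Δt/2)·[f(t_0) + 2f(t_1) + 2f(t_2) + f(t_3)].
Sum = -20.5.

-20.5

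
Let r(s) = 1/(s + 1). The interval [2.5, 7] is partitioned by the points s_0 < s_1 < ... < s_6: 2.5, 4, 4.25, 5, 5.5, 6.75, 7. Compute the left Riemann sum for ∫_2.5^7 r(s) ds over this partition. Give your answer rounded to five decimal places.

0.92933

Subinterval widths: 1.5, 0.25, 0.75, 0.5, 1.25, 0.25.
Left endpoints: 2.5, 4, 4.25, 5, 5.5, 6.75.
r(2.5) = 2/7, r(4) = 0.2, r(4.25) = 4/21, r(5) = 1/6, r(5.5) = 2/13, r(6.75) = 4/31.
Sum = Σ Δs_i · r(s_i).
Sum ≈ 0.92933.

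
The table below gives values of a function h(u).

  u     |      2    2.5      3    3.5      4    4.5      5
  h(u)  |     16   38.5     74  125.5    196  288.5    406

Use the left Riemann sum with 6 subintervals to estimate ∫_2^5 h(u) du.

Δu = 0.5.
Sum = 0.5·[16 + 38.5 + 74 + 125.5 + 196 + 288.5] = 369.25.

369.25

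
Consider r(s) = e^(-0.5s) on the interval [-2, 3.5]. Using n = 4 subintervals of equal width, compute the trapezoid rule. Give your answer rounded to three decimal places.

5.288

Δs = (3.5 − (-2))/4 = 1.375.
r(-2) ≈ 2.718, r(-0.625) ≈ 1.367, r(0.75) ≈ 0.687, r(2.125) ≈ 0.346, r(3.5) ≈ 0.174.
T_4 = (Δs/2)·[r(s_0) + 2r(s_1) + 2r(s_2) + 2r(s_3) + r(s_4)].
Sum ≈ 5.288.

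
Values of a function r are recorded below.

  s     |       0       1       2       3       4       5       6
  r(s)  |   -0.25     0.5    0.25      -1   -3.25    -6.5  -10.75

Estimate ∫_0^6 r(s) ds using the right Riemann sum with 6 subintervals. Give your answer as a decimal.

-20.75

Δs = 1.
Sum = 1·[0.5 + 0.25 + (-1) + (-3.25) + (-6.5) + (-10.75)] = -20.75.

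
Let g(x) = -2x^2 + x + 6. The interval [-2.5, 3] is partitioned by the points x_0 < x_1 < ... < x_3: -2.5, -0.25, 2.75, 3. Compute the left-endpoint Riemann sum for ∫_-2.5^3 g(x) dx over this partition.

-4.96875

Subinterval widths: 2.25, 3, 0.25.
Left endpoints: -2.5, -0.25, 2.75.
g(-2.5) = -9, g(-0.25) = 5.625, g(2.75) = -6.375.
Sum = Σ Δx_i · g(x_i).
Sum = -4.96875.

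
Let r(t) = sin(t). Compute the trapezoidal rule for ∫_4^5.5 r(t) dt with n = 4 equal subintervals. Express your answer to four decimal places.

Δt = (5.5 − 4)/4 = 0.375.
r(4) ≈ -0.7568, r(4.375) ≈ -0.9436, r(4.75) ≈ -0.9993, r(5.125) ≈ -0.9161, r(5.5) ≈ -0.7055.
T_4 = (Δt/2)·[r(t_0) + 2r(t_1) + 2r(t_2) + 2r(t_3) + r(t_4)].
Sum ≈ -1.3463.

-1.3463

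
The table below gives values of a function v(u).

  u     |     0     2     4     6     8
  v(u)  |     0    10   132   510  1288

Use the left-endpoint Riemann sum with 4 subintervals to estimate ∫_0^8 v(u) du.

Δu = 2.
Sum = 2·[0 + 10 + 132 + 510] = 1304.

1304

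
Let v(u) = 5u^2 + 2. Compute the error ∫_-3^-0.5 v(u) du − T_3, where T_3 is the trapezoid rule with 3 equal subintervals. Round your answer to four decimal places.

-1.4468

Exact integral: ∫_-3^-0.5 v(u) du ≈ 49.791667.
T_3 ≈ 51.238426.
Error ≈ 49.791667 − 51.238426 ≈ -1.4468.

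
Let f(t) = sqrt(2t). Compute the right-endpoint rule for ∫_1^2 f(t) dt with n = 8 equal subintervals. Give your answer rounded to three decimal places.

Δt = (2 − 1)/8 = 0.125.
Right endpoints: 1.125, 1.25, 1.375, 1.5, 1.625, 1.75, 1.875, 2.
f(1.125) ≈ 1.500, f(1.25) ≈ 1.581, f(1.375) ≈ 1.658, f(1.5) ≈ 1.732, f(1.625) ≈ 1.803, f(1.75) ≈ 1.871, f(1.875) ≈ 1.936, f(2) ≈ 2.000.
Sum = Δt · [f(1.125) + f(1.25) + f(1.375) + ...].
Sum ≈ 1.760.

1.760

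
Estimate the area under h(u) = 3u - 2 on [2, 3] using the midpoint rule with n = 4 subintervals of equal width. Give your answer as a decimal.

5.5

Δu = (3 − 2)/4 = 0.25.
Midpoints: 2.125, 2.375, 2.625, 2.875.
h(2.125) = 4.375, h(2.375) = 5.125, h(2.625) = 5.875, h(2.875) = 6.625.
Sum = Δu · [h(2.125) + h(2.375) + h(2.625) + h(2.875)].
Sum = 5.5.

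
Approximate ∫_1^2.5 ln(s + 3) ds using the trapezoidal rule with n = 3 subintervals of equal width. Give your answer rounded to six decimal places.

Δs = (2.5 − 1)/3 = 0.5.
f(1) ≈ 1.386294, f(1.5) ≈ 1.504077, f(2) ≈ 1.609438, f(2.5) ≈ 1.704748.
T_3 = (Δs/2)·[f(s_0) + 2f(s_1) + 2f(s_2) + f(s_3)].
Sum ≈ 2.329518.

2.329518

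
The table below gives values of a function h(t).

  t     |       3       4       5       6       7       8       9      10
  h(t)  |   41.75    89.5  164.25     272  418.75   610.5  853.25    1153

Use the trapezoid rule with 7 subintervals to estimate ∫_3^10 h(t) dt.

3005.625

Δt = 1.
T_7 = (1/2)·[41.75 + 2·89.5 + 2·164.25 + 2·272 + 2·418.75 + 2·610.5 + 2·853.25 + 1153] = 3005.625.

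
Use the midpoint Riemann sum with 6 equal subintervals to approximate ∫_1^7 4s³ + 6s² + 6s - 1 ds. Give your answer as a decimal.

3195

Δs = (7 − 1)/6 = 1.
Midpoints: 1.5, 2.5, 3.5, 4.5, 5.5, 6.5.
f(1.5) = 35, f(2.5) = 114, f(3.5) = 265, f(4.5) = 512, f(5.5) = 879, f(6.5) = 1390.
Sum = Δs · [f(1.5) + f(2.5) + f(3.5) + ...].
Sum = 3195.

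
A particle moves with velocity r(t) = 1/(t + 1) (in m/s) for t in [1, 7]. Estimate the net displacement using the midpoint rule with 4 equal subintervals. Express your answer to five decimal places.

1.36616

Δt = (7 − 1)/4 = 1.5.
Midpoints: 1.75, 3.25, 4.75, 6.25.
r(1.75) = 4/11, r(3.25) = 4/17, r(4.75) = 4/23, r(6.25) = 4/29.
Sum = Δt · [r(1.75) + r(3.25) + r(4.75) + r(6.25)].
Sum ≈ 1.36616.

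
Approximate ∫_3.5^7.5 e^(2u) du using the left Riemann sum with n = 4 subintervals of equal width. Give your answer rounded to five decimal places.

511487.25081

Δu = (7.5 − 3.5)/4 = 1.
Left endpoints: 3.5, 4.5, 5.5, 6.5.
f(3.5) ≈ 1096.63316, f(4.5) ≈ 8103.08393, f(5.5) ≈ 59874.14172, f(6.5) ≈ 442413.39201.
Sum = Δu · [f(3.5) + f(4.5) + f(5.5) + f(6.5)].
Sum ≈ 511487.25081.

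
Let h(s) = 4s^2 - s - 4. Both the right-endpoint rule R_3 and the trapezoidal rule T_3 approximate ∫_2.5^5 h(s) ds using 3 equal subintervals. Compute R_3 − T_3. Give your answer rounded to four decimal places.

R_3 ≈ 157.824074.
T_3 ≈ 127.615741.
R_3 − T_3 ≈ 30.2083.

30.2083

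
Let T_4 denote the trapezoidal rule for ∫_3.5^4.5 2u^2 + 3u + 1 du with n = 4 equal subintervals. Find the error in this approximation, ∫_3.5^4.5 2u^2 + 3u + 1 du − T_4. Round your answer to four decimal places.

Exact integral: ∫_3.5^4.5 f(u) du ≈ 45.166667.
T_4 = 45.1875.
Error ≈ 45.166667 − 45.1875 ≈ -0.0208.

-0.0208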